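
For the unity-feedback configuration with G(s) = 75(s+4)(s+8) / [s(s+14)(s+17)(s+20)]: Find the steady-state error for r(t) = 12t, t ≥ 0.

23.8

The open loop has one pole at the origin → type 1 system.
K_v = lim_{s→0} s·G(s) = 75·4·8 / (14·17·20) = 60/119.
e_ss = 12/K_v = 12/(60/119) = 23.8.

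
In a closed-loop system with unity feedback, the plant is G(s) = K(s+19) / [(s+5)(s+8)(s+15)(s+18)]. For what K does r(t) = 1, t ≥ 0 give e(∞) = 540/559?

System type = 0 (no poles at s=0).
K_p = lim_{s→0} G(s) = K·19 / (5·8·15·18) = (19/10800)·K.
e_ss = 1/(1 + K_p) = 540/559 ⇒ 1 + (19/10800)·K = 559/540 ⇒ K = 20.

20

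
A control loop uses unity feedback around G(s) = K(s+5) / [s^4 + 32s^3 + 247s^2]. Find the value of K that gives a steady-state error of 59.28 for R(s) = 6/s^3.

Lowest-order denominator term is 247s^2, so the open loop has 2 poles at the origin → type 2 system.
K_a = lim_{s→0} s^2·G(s) = K·5 / 247 = (5/247)·K.
e_ss = 6/K_a = 59.28 ⇒ K_a = 25/247 ⇒ K = (25/247)/(5/247) = 5.

5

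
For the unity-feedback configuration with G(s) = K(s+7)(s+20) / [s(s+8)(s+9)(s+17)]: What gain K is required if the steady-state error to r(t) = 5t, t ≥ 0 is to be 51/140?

G(s) has one factor of s in the denominator, so the system is type 1.
K_v = lim_{s→0} s·G(s) = K·7·20 / (8·9·17) = (35/306)·K.
e_ss = 5/K_v = 51/140 ⇒ K_v = 700/51 ⇒ K = (700/51)/(35/306) = 120.

120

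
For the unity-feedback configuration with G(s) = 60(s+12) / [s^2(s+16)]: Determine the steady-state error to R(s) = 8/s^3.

8/45

System type = 2 (two poles at s=0).
K_a = lim_{s→0} s^2·G(s) = 60·12 / (16) = 45.
r(t) = 4t^2 gives R(s) = 8/s^3.
e_ss = 8/K_a = 8/45.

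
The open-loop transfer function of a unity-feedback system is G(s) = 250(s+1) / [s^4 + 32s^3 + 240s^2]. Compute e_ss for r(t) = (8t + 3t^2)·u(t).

5.76

The denominator has no term below 240s^2 — 2 poles at s=0, type 2. Treating each term separately:
  • 8t: tracked with zero error.
  • 3t^2: e_ss = 6/K_a with K_a=25/24 → 5.76.
Total e_ss = 5.76.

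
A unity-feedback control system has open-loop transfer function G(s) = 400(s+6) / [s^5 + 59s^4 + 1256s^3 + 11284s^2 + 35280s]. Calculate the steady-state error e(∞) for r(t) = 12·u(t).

0

Factoring s from the denominator leaves a polynomial with constant term 35280, so the system is type 1.
K_p = ∞ for a type-1 system; e_ss to a step is zero.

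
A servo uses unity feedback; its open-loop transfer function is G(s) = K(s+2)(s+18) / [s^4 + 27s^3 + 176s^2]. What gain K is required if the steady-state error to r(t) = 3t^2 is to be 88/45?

15

The denominator has no term below 176s^2 — 2 poles at s=0, type 2.
K_a = lim_{s→0} s^2·G(s) = K·2·18 / 176 = (9/44)·K.
e_ss = 6/K_a = 88/45 ⇒ K_a = 135/44 ⇒ K = (135/44)/(9/44) = 15.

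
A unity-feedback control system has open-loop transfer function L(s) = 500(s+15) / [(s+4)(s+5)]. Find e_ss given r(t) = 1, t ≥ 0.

1/376

System type = 0 (no poles at s=0).
K_p = lim_{s→0} L(s) = 500·15 / (4·5) = 375.
e_ss = 1/(1 + K_p) = 1/376.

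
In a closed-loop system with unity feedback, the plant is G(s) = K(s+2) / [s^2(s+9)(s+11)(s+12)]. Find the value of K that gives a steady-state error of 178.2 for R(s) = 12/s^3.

Two free integrators in G(s): this is a type 2 system.
K_a = lim_{s→0} s^2·G(s) = K·2 / (9·11·12) = (1/594)·K.
e_ss = 12/K_a = 178.2 ⇒ K_a = 20/297 ⇒ K = (20/297)/(1/594) = 40.

40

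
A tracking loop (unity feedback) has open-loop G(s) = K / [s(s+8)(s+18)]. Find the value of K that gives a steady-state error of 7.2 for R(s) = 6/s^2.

120

The open loop has one pole at the origin → type 1 system.
K_v = lim_{s→0} s·G(s) = K / (8·18) = (1/144)·K.
e_ss = 6/K_v = 7.2 ⇒ K_v = 5/6 ⇒ K = (5/6)/(1/144) = 120.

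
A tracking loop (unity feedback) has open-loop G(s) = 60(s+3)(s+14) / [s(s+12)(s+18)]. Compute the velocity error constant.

One free integrator in G(s): this is a type 1 system.
K_v = lim_{s→0} s·G(s) = 60·3·14 / (12·18) = 35/3.

35/3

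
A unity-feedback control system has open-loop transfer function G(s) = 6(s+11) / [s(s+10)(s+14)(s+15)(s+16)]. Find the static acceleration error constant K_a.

System type = 1 (one pole at s=0).
K_a = lim_{s→0} s^2·G(s) = 0 (the extra factor of s kills the finite limit).

0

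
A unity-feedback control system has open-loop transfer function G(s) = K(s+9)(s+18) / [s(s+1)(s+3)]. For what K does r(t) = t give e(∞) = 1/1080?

20

G(s) has one factor of s in the denominator, so the system is type 1.
K_v = lim_{s→0} s·G(s) = K·9·18 / (1·3) = 54·K.
e_ss = 1/K_v = 1/1080 ⇒ K_v = 1080 ⇒ K = 1080/54 = 20.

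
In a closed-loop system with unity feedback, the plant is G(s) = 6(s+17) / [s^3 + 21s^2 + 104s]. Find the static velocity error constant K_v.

The denominator has no term below 104s — 1 pole at s=0, type 1.
K_v = lim_{s→0} s·G(s) = 6·17 / 104 = 51/52.

51/52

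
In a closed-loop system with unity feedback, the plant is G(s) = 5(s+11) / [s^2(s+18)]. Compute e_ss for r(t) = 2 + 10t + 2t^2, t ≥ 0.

72/55

System type = 2 (two poles at s=0). Treating each term separately:
  • 2: tracked with zero error.
  • 10t: tracked with zero error.
  • 2t^2: e_ss = 4/K_a with K_a=55/18 → 72/55.
Total e_ss = 72/55.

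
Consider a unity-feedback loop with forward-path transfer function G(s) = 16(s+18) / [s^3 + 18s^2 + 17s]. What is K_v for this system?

288/17

The denominator has no term below 17s — 1 pole at s=0, type 1.
K_v = lim_{s→0} s·G(s) = 16·18 / 17 = 288/17.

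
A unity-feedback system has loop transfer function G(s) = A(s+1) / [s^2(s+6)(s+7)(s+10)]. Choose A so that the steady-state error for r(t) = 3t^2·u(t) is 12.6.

200

Two free integrators in G(s): this is a type 2 system.
K_a = lim_{s→0} s^2·G(s) = A·1 / (6·7·10) = (1/420)·A.
e_ss = 6/K_a = 12.6 ⇒ K_a = 10/21 ⇒ A = (10/21)/(1/420) = 200.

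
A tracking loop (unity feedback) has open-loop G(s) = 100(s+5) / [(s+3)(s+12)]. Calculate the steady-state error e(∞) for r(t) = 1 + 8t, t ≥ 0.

infinity

G(s) has no factors of s in the denominator, so the system is type 0. Treating each term separately:
  • 1: e_ss = 1/(1+K_p) with K_p=125/9 → 9/134.
  • 8t: a type-0 system cannot track it, e_ss → ∞.
The unbounded component dominates.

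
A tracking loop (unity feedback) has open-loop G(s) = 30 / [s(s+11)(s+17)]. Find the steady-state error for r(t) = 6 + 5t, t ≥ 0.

G(s) has one factor of s in the denominator, so the system is type 1. By superposition:
  • 6: tracked with zero error.
  • 5t: e_ss = 5/K_v with K_v=30/187 → 187/6.
Total e_ss = 187/6.

187/6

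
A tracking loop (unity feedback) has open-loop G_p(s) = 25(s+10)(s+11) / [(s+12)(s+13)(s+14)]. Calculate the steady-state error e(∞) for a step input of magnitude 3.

No free integrators in G_p(s): this is a type 0 system.
K_p = lim_{s→0} G_p(s) = 25·10·11 / (12·13·14) = 1375/1092.
e_ss = 3/(1 + K_p) = 3/(2467/1092) = 3276/2467.

3276/2467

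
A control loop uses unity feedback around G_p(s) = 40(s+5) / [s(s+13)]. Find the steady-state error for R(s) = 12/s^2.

0.78

G_p(s) has one factor of s in the denominator, so the system is type 1.
K_v = lim_{s→0} s·G_p(s) = 40·5 / (13) = 200/13.
e_ss = 12/K_v = 12/(200/13) = 0.78.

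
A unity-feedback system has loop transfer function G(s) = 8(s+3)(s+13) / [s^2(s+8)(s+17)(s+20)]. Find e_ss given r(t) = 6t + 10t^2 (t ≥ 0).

6800/39

G(s) has two factors of s in the denominator, so the system is type 2. Treating each term separately:
  • 6t: tracked with zero error.
  • 10t^2: e_ss = 20/K_a with K_a=39/340 → 6800/39.
Total e_ss = 6800/39.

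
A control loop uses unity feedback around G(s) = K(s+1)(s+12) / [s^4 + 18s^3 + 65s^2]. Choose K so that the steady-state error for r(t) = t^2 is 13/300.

Lowest-order denominator term is 65s^2, so the open loop has 2 poles at the origin → type 2 system.
K_a = lim_{s→0} s^2·G(s) = K·1·12 / 65 = (12/65)·K.
e_ss = 2/K_a = 13/300 ⇒ K_a = 600/13 ⇒ K = (600/13)/(12/65) = 250.

250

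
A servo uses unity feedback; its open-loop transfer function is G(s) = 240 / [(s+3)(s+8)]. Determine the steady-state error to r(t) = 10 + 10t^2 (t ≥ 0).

G(s) has no factors of s in the denominator, so the system is type 0. Taking each input component in turn:
  • 10: e_ss = 10/(1+K_p) with K_p=10 → 10/11.
  • 10t^2: a type-0 system cannot track it, e_ss → ∞.
The unbounded component dominates.

infinity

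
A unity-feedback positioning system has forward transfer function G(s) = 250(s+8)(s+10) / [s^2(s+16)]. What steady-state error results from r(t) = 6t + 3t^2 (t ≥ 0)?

Two free integrators in G(s): this is a type 2 system. Taking each input component in turn:
  • 6t: tracked with zero error.
  • 3t^2: e_ss = 6/K_a with K_a=1250 → 0.0048.
Total e_ss = 0.0048.

0.0048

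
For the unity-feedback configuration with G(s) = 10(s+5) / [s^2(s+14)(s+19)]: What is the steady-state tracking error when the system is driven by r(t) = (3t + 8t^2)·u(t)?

85.12

The open loop has two poles at the origin → type 2 system. Treating each term separately:
  • 3t: tracked with zero error.
  • 8t^2: e_ss = 16/K_a with K_a=25/133 → 85.12.
Total e_ss = 85.12.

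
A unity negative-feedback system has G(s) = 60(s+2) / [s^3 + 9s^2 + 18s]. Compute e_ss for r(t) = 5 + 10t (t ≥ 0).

1.5

The denominator has no term below 18s — 1 pole at s=0, type 1. Taking each input component in turn:
  • 5: tracked with zero error.
  • 10t: e_ss = 10/K_v with K_v=20/3 → 1.5.
Total e_ss = 1.5.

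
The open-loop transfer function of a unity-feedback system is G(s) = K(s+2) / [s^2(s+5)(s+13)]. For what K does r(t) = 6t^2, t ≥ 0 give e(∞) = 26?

15

System type = 2 (two poles at s=0).
K_a = lim_{s→0} s^2·G(s) = K·2 / (5·13) = (2/65)·K.
e_ss = 12/K_a = 26 ⇒ K_a = 6/13 ⇒ K = (6/13)/(2/65) = 15.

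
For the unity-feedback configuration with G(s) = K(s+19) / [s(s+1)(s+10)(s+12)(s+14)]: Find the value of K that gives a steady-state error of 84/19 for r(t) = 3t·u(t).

60

System type = 1 (one pole at s=0).
K_v = lim_{s→0} s·G(s) = K·19 / (1·10·12·14) = (19/1680)·K.
e_ss = 3/K_v = 84/19 ⇒ K_v = 19/28 ⇒ K = (19/28)/(19/1680) = 60.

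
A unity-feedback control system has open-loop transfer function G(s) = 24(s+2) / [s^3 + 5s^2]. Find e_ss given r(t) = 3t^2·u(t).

0.625

Factoring s^2 from the denominator leaves a polynomial with constant term 5, so the system is type 2.
K_a = lim_{s→0} s^2·G(s) = 24·2 / 5 = 9.6.
r(t) = 3t^2 gives R(s) = 6/s^3.
e_ss = 6/K_a = 6/9.6 = 0.625.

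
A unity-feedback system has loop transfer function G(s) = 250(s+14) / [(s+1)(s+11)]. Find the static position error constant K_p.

No free integrators in G(s): this is a type 0 system.
K_p = lim_{s→0} G(s) = 250·14 / (1·11) = 3500/11.

3500/11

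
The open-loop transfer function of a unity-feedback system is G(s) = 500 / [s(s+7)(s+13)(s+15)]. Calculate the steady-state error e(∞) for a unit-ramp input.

The open loop has one pole at the origin → type 1 system.
K_v = lim_{s→0} s·G(s) = 500 / (7·13·15) = 100/273.
e_ss = 1/K_v = 1/(100/273) = 2.73.

2.73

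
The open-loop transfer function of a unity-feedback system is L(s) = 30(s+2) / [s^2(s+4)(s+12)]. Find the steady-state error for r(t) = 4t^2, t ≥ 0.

6.4

L(s) has two factors of s in the denominator, so the system is type 2.
K_a = lim_{s→0} s^2·L(s) = 30·2 / (4·12) = 1.25.
r(t) = 4t^2 gives R(s) = 8/s^3.
e_ss = 8/K_a = 8/1.25 = 6.4.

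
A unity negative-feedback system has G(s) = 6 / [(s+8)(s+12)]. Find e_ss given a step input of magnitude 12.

G(s) has no factors of s in the denominator, so the system is type 0.
K_p = lim_{s→0} G(s) = 6 / (8·12) = 0.0625.
e_ss = 12/(1 + K_p) = 12/1.0625 = 192/17.

192/17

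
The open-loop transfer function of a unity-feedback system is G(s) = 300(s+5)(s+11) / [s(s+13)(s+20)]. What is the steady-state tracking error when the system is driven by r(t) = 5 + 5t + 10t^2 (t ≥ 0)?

infinity

G(s) has one factor of s in the denominator, so the system is type 1. By superposition:
  • 5: tracked with zero error.
  • 5t: e_ss = 5/K_v with K_v=825/13 → 13/165.
  • 10t^2: a type-1 system cannot track it, e_ss → ∞.
The unbounded component dominates.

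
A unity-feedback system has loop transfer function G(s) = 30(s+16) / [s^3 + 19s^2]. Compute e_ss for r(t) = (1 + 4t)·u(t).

0

Lowest-order denominator term is 19s^2, so the open loop has 2 poles at the origin → type 2 system. By superposition:
  • 1: tracked with zero error.
  • 4t: tracked with zero error.
Total e_ss = 0.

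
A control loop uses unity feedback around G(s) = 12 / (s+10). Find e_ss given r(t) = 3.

15/11

System type = 0 (no poles at s=0).
K_p = lim_{s→0} G(s) = 12 / (10) = 1.2.
e_ss = 3/(1 + K_p) = 3/2.2 = 15/11.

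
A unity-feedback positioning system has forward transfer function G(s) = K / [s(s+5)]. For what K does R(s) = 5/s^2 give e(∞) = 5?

One free integrator in G(s): this is a type 1 system.
K_v = lim_{s→0} s·G(s) = K / (5) = 0.2·K.
e_ss = 5/K_v = 5 ⇒ K_v = 1 ⇒ K = 1/0.2 = 5.

5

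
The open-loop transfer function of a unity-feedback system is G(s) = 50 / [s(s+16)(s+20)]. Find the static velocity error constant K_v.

5/32

System type = 1 (one pole at s=0).
K_v = lim_{s→0} s·G(s) = 50 / (16·20) = 5/32.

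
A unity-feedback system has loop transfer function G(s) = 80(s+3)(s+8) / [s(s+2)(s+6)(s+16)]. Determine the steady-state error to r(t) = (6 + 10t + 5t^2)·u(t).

infinity

One free integrator in G(s): this is a type 1 system. Treating each term separately:
  • 6: tracked with zero error.
  • 10t: e_ss = 10/K_v with K_v=10 → 1.
  • 5t^2: a type-1 system cannot track it, e_ss → ∞.
The unbounded component dominates.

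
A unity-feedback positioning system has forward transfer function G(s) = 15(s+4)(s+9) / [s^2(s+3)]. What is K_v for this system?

infinity

K_v = lim_{s→0} s·G(s); with 2 poles at the origin the limit diverges, so K_v = ∞.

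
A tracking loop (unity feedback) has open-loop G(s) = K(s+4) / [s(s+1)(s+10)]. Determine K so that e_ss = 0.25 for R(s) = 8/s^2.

One free integrator in G(s): this is a type 1 system.
K_v = lim_{s→0} s·G(s) = K·4 / (1·10) = 0.4·K.
e_ss = 8/K_v = 0.25 ⇒ K_v = 32 ⇒ K = 32/0.4 = 80.

80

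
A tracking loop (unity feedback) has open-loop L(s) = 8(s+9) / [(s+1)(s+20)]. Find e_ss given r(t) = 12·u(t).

60/23

The open loop has no poles at the origin → type 0 system.
K_p = lim_{s→0} L(s) = 8·9 / (1·20) = 3.6.
e_ss = 12/(1 + K_p) = 12/4.6 = 60/23.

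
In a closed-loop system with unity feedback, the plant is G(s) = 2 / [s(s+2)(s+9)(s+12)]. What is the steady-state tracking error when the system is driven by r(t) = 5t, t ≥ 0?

540

G(s) has one factor of s in the denominator, so the system is type 1.
K_v = lim_{s→0} s·G(s) = 2 / (2·9·12) = 1/108.
e_ss = 5/K_v = 5/(1/108) = 540.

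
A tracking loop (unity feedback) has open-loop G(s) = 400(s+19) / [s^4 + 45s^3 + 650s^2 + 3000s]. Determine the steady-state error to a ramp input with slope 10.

75/19

The denominator has no term below 3000s — 1 pole at s=0, type 1.
K_v = lim_{s→0} s·G(s) = 400·19 / 3000 = 38/15.
e_ss = 10/K_v = 10/(38/15) = 75/19.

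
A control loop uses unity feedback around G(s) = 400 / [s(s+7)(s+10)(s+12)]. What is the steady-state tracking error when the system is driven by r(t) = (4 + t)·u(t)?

2.1

System type = 1 (one pole at s=0). By superposition:
  • 4: tracked with zero error.
  • t: e_ss = 1/K_v with K_v=10/21 → 2.1.
Total e_ss = 2.1.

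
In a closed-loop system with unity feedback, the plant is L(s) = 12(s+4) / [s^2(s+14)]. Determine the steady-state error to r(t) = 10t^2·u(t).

System type = 2 (two poles at s=0).
K_a = lim_{s→0} s^2·L(s) = 12·4 / (14) = 24/7.
r(t) = 10t^2 gives R(s) = 20/s^3.
e_ss = 20/K_a = 20/(24/7) = 35/6.

35/6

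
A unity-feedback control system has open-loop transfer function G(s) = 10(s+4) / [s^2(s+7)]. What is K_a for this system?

40/7

The open loop has two poles at the origin → type 2 system.
K_a = lim_{s→0} s^2·G(s) = 10·4 / (7) = 40/7.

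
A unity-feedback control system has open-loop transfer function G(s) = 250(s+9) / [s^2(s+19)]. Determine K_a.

System type = 2 (two poles at s=0).
K_a = lim_{s→0} s^2·G(s) = 250·9 / (19) = 2250/19.

2250/19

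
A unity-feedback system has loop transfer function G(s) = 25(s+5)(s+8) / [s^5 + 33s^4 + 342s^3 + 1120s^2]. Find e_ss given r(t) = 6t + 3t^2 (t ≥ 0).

The denominator has no term below 1120s^2 — 2 poles at s=0, type 2. Treating each term separately:
  • 6t: tracked with zero error.
  • 3t^2: e_ss = 6/K_a with K_a=25/28 → 6.72.
Total e_ss = 6.72.

6.72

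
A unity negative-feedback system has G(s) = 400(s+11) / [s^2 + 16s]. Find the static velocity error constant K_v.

275

The denominator has no term below 16s — 1 pole at s=0, type 1.
K_v = lim_{s→0} s·G(s) = 400·11 / 16 = 275.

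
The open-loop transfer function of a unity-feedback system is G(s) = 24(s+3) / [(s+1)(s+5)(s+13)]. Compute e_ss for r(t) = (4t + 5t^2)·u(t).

infinity

G(s) has no factors of s in the denominator, so the system is type 0. By superposition:
  • 4t: a type-0 system cannot track it, e_ss → ∞.
  • 5t^2: a type-0 system cannot track it, e_ss → ∞.
The unbounded component dominates.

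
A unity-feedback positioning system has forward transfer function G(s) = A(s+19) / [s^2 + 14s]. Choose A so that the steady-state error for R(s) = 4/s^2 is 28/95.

The denominator has no term below 14s — 1 pole at s=0, type 1.
K_v = lim_{s→0} s·G(s) = A·19 / 14 = (19/14)·A.
e_ss = 4/K_v = 28/95 ⇒ K_v = 95/7 ⇒ A = (95/7)/(19/14) = 10.

10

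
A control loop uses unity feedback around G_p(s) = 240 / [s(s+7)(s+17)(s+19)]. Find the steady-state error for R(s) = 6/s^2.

56.525

System type = 1 (one pole at s=0).
K_v = lim_{s→0} s·G_p(s) = 240 / (7·17·19) = 240/2261.
e_ss = 6/K_v = 6/(240/2261) = 56.525.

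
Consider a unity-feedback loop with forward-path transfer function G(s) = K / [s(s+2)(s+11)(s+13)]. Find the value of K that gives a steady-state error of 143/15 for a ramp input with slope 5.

One free integrator in G(s): this is a type 1 system.
K_v = lim_{s→0} s·G(s) = K / (2·11·13) = (1/286)·K.
e_ss = 5/K_v = 143/15 ⇒ K_v = 75/143 ⇒ K = (75/143)/(1/286) = 150.

150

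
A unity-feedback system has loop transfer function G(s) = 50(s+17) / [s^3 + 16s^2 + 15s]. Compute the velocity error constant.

The denominator has no term below 15s — 1 pole at s=0, type 1.
K_v = lim_{s→0} s·G(s) = 50·17 / 15 = 170/3.

170/3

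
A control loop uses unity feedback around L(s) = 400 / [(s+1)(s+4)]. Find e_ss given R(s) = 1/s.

No free integrators in L(s): this is a type 0 system.
K_p = lim_{s→0} L(s) = 400 / (1·4) = 100.
e_ss = 1/(1 + K_p) = 1/101.

1/101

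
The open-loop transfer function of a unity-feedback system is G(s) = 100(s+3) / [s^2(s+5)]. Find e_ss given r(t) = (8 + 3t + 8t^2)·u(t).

Two free integrators in G(s): this is a type 2 system. By superposition:
  • 8: tracked with zero error.
  • 3t: tracked with zero error.
  • 8t^2: e_ss = 16/K_a with K_a=60 → 4/15.
Total e_ss = 4/15.

4/15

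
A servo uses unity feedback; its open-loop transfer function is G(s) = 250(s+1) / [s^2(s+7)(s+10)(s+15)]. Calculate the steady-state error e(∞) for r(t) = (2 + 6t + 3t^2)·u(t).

25.2

The open loop has two poles at the origin → type 2 system. Treating each term separately:
  • 2: tracked with zero error.
  • 6t: tracked with zero error.
  • 3t^2: e_ss = 6/K_a with K_a=5/21 → 25.2.
Total e_ss = 25.2.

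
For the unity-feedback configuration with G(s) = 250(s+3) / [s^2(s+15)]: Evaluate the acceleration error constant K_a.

50

Two free integrators in G(s): this is a type 2 system.
K_a = lim_{s→0} s^2·G(s) = 250·3 / (15) = 50.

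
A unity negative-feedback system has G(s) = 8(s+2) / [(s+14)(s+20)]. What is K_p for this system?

No free integrators in G(s): this is a type 0 system.
K_p = lim_{s→0} G(s) = 8·2 / (14·20) = 2/35.

2/35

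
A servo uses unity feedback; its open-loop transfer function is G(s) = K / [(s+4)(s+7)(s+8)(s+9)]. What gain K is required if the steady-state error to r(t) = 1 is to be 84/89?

No free integrators in G(s): this is a type 0 system.
K_p = lim_{s→0} G(s) = K / (4·7·8·9) = (1/2016)·K.
e_ss = 1/(1 + K_p) = 84/89 ⇒ 1 + (1/2016)·K = 89/84 ⇒ K = 120.

120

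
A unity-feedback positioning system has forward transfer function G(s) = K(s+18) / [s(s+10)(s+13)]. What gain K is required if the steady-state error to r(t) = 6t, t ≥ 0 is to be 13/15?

50

G(s) has one factor of s in the denominator, so the system is type 1.
K_v = lim_{s→0} s·G(s) = K·18 / (10·13) = (9/65)·K.
e_ss = 6/K_v = 13/15 ⇒ K_v = 90/13 ⇒ K = (90/13)/(9/65) = 50.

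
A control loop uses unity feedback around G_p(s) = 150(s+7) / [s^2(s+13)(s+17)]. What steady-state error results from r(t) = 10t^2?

System type = 2 (two poles at s=0).
K_a = lim_{s→0} s^2·G_p(s) = 150·7 / (13·17) = 1050/221.
r(t) = 10t^2 gives R(s) = 20/s^3.
e_ss = 20/K_a = 20/(1050/221) = 442/105.

442/105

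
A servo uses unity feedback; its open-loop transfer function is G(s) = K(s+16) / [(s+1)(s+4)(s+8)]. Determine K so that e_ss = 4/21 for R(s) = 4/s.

G(s) has no factors of s in the denominator, so the system is type 0.
K_p = lim_{s→0} G(s) = K·16 / (1·4·8) = 0.5·K.
e_ss = 4/(1 + K_p) = 4/21 ⇒ 1 + 0.5·K = 21 ⇒ K = 40.

40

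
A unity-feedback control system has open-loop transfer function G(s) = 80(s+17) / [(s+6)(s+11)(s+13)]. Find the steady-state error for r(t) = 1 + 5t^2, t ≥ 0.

infinity

G(s) has no factors of s in the denominator, so the system is type 0. By superposition:
  • 1: e_ss = 1/(1+K_p) with K_p=680/429 → 429/1109.
  • 5t^2: a type-0 system cannot track it, e_ss → ∞.
The unbounded component dominates.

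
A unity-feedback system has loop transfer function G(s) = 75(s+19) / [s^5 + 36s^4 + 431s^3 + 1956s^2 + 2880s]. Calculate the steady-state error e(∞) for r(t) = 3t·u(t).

The denominator has no term below 2880s — 1 pole at s=0, type 1.
K_v = lim_{s→0} s·G(s) = 75·19 / 2880 = 95/192.
e_ss = 3/K_v = 3/(95/192) = 576/95.

576/95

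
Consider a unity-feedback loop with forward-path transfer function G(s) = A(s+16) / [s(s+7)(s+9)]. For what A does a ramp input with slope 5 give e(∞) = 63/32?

One free integrator in G(s): this is a type 1 system.
K_v = lim_{s→0} s·G(s) = A·16 / (7·9) = (16/63)·A.
e_ss = 5/K_v = 63/32 ⇒ K_v = 160/63 ⇒ A = (160/63)/(16/63) = 10.

10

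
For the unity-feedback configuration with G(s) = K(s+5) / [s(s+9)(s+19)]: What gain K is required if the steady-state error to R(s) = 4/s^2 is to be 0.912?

G(s) has one factor of s in the denominator, so the system is type 1.
K_v = lim_{s→0} s·G(s) = K·5 / (9·19) = (5/171)·K.
e_ss = 4/K_v = 0.912 ⇒ K_v = 250/57 ⇒ K = (250/57)/(5/171) = 150.

150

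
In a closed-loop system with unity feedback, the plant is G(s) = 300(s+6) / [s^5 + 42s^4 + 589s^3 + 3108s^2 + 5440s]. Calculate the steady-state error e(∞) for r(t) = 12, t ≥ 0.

The denominator has no term below 5440s — 1 pole at s=0, type 1.
A type-1 system has K_p = ∞, so it tracks a step input with zero steady-state error.

0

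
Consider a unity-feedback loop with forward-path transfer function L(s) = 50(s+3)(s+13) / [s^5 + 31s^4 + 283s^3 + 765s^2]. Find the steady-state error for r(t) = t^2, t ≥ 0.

Lowest-order denominator term is 765s^2, so the open loop has 2 poles at the origin → type 2 system.
K_a = lim_{s→0} s^2·L(s) = 50·3·13 / 765 = 130/51.
r(t) = t^2 gives R(s) = 2/s^3.
e_ss = 2/K_a = 2/(130/51) = 51/65.

51/65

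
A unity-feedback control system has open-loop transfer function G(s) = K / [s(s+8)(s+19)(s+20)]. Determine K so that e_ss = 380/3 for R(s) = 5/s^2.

120

System type = 1 (one pole at s=0).
K_v = lim_{s→0} s·G(s) = K / (8·19·20) = (1/3040)·K.
e_ss = 5/K_v = 380/3 ⇒ K_v = 3/76 ⇒ K = (3/76)/(1/3040) = 120.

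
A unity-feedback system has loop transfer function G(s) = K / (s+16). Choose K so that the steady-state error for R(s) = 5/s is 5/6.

G(s) has no factors of s in the denominator, so the system is type 0.
K_p = lim_{s→0} G(s) = K / (16) = 0.0625·K.
e_ss = 5/(1 + K_p) = 5/6 ⇒ 1 + 0.0625·K = 6 ⇒ K = 80.

80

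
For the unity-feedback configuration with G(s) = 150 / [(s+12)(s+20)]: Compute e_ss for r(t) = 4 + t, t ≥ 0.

G(s) has no factors of s in the denominator, so the system is type 0. By superposition:
  • 4: e_ss = 4/(1+K_p) with K_p=0.625 → 32/13.
  • t: a type-0 system cannot track it, e_ss → ∞.
The unbounded component dominates.

infinity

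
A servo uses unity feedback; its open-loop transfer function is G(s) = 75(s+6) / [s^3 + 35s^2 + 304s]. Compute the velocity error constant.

225/152

Factoring s from the denominator leaves a polynomial with constant term 304, so the system is type 1.
K_v = lim_{s→0} s·G(s) = 75·6 / 304 = 225/152.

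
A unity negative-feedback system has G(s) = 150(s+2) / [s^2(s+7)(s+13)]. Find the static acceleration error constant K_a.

300/91

Two free integrators in G(s): this is a type 2 system.
K_a = lim_{s→0} s^2·G(s) = 150·2 / (7·13) = 300/91.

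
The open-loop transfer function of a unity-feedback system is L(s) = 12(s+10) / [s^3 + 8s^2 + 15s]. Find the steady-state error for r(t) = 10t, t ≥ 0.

Lowest-order denominator term is 15s, so the open loop has 1 pole at the origin → type 1 system.
K_v = lim_{s→0} s·L(s) = 12·10 / 15 = 8.
e_ss = 10/K_v = 10/8 = 1.25.

1.25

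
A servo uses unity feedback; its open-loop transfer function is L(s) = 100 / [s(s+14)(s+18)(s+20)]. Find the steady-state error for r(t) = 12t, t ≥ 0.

L(s) has one factor of s in the denominator, so the system is type 1.
K_v = lim_{s→0} s·L(s) = 100 / (14·18·20) = 5/252.
e_ss = 12/K_v = 12/(5/252) = 604.8.

604.8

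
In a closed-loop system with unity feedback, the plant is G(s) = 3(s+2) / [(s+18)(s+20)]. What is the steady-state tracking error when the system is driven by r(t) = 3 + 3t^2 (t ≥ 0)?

No free integrators in G(s): this is a type 0 system. Treating each term separately:
  • 3: e_ss = 3/(1+K_p) with K_p=1/60 → 180/61.
  • 3t^2: a type-0 system cannot track it, e_ss → ∞.
The unbounded component dominates.

infinity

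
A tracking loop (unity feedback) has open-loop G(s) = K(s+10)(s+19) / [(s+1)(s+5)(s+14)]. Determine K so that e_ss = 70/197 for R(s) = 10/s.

10

G(s) has no factors of s in the denominator, so the system is type 0.
K_p = lim_{s→0} G(s) = K·10·19 / (1·5·14) = (19/7)·K.
e_ss = 10/(1 + K_p) = 70/197 ⇒ 1 + (19/7)·K = 197/7 ⇒ K = 10.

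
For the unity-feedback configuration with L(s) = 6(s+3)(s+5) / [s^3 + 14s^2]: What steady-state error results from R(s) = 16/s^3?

Lowest-order denominator term is 14s^2, so the open loop has 2 poles at the origin → type 2 system.
K_a = lim_{s→0} s^2·L(s) = 6·3·5 / 14 = 45/7.
r(t) = 8t^2 gives R(s) = 16/s^3.
e_ss = 16/K_a = 16/(45/7) = 112/45.

112/45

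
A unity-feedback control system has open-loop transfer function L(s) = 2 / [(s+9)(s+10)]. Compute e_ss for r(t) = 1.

The open loop has no poles at the origin → type 0 system.
K_p = lim_{s→0} L(s) = 2 / (9·10) = 1/45.
e_ss = 1/(1 + K_p) = 1/(46/45) = 45/46.

45/46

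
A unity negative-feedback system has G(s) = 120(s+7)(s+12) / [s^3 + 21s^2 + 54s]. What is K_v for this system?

The denominator has no term below 54s — 1 pole at s=0, type 1.
K_v = lim_{s→0} s·G(s) = 120·7·12 / 54 = 560/3.

560/3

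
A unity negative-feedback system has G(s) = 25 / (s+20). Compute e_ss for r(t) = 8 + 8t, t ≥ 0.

infinity

The open loop has no poles at the origin → type 0 system. By superposition:
  • 8: e_ss = 8/(1+K_p) with K_p=1.25 → 32/9.
  • 8t: a type-0 system cannot track it, e_ss → ∞.
The unbounded component dominates.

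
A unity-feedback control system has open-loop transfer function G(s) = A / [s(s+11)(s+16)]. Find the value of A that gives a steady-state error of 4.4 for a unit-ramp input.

40

One free integrator in G(s): this is a type 1 system.
K_v = lim_{s→0} s·G(s) = A / (11·16) = (1/176)·A.
e_ss = 1/K_v = 4.4 ⇒ K_v = 5/22 ⇒ A = (5/22)/(1/176) = 40.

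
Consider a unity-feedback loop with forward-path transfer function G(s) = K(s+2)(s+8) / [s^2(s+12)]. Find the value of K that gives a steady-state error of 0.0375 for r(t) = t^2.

40

Two free integrators in G(s): this is a type 2 system.
K_a = lim_{s→0} s^2·G(s) = K·2·8 / (12) = (4/3)·K.
e_ss = 2/K_a = 0.0375 ⇒ K_a = 160/3 ⇒ K = (160/3)/(4/3) = 40.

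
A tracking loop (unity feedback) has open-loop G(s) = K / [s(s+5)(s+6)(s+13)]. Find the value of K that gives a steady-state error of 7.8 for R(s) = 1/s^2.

50

The open loop has one pole at the origin → type 1 system.
K_v = lim_{s→0} s·G(s) = K / (5·6·13) = (1/390)·K.
e_ss = 1/K_v = 7.8 ⇒ K_v = 5/39 ⇒ K = (5/39)/(1/390) = 50.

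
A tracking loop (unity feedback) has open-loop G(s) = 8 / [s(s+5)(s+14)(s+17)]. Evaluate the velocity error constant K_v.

The open loop has one pole at the origin → type 1 system.
K_v = lim_{s→0} s·G(s) = 8 / (5·14·17) = 4/595.

4/595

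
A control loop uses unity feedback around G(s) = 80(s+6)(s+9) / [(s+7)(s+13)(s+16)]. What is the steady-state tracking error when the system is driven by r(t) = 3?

No free integrators in G(s): this is a type 0 system.
K_p = lim_{s→0} G(s) = 80·6·9 / (7·13·16) = 270/91.
e_ss = 3/(1 + K_p) = 3/(361/91) = 273/361.

273/361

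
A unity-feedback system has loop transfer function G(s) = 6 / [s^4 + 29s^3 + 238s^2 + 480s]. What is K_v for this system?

The denominator has no term below 480s — 1 pole at s=0, type 1.
K_v = lim_{s→0} s·G(s) = 6 / 480 = 0.0125.

0.0125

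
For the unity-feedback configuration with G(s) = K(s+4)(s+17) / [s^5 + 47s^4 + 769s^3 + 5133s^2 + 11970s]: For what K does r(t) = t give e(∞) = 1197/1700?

Lowest-order denominator term is 11970s, so the open loop has 1 pole at the origin → type 1 system.
K_v = lim_{s→0} s·G(s) = K·4·17 / 11970 = (34/5985)·K.
e_ss = 1/K_v = 1197/1700 ⇒ K_v = 1700/1197 ⇒ K = (1700/1197)/(34/5985) = 250.

250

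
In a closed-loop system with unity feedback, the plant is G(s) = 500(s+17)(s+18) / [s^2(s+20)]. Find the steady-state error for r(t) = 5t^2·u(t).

1/765

The open loop has two poles at the origin → type 2 system.
K_a = lim_{s→0} s^2·G(s) = 500·17·18 / (20) = 7650.
r(t) = 5t^2 gives R(s) = 10/s^3.
e_ss = 10/K_a = 10/7650 = 1/765.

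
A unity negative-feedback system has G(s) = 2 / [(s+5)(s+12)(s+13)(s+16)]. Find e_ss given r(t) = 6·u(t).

System type = 0 (no poles at s=0).
K_p = lim_{s→0} G(s) = 2 / (5·12·13·16) = 1/6240.
e_ss = 6/(1 + K_p) = 6/(6241/6240) = 37440/6241.

37440/6241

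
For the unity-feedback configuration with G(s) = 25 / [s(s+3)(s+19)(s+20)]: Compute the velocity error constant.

One free integrator in G(s): this is a type 1 system.
K_v = lim_{s→0} s·G(s) = 25 / (3·19·20) = 5/228.

5/228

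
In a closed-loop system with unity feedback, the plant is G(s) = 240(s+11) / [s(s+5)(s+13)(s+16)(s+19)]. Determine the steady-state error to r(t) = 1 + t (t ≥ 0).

247/33

The open loop has one pole at the origin → type 1 system. Treating each term separately:
  • 1: tracked with zero error.
  • t: e_ss = 1/K_v with K_v=33/247 → 247/33.
Total e_ss = 247/33.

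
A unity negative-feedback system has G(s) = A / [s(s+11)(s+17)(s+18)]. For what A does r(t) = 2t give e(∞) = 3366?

System type = 1 (one pole at s=0).
K_v = lim_{s→0} s·G(s) = A / (11·17·18) = (1/3366)·A.
e_ss = 2/K_v = 3366 ⇒ K_v = 1/1683 ⇒ A = (1/1683)/(1/3366) = 2.

2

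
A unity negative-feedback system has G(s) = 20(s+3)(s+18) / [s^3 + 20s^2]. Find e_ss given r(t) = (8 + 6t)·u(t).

0

Factoring s^2 from the denominator leaves a polynomial with constant term 20, so the system is type 2. By superposition:
  • 8: tracked with zero error.
  • 6t: tracked with zero error.
Total e_ss = 0.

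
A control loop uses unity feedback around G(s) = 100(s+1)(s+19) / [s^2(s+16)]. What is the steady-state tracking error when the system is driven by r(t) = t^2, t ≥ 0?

Two free integrators in G(s): this is a type 2 system.
K_a = lim_{s→0} s^2·G(s) = 100·1·19 / (16) = 118.75.
r(t) = t^2 gives R(s) = 2/s^3.
e_ss = 2/K_a = 2/118.75 = 8/475.

8/475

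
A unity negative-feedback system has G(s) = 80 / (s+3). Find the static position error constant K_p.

G(s) has no factors of s in the denominator, so the system is type 0.
K_p = lim_{s→0} G(s) = 80 / (3) = 80/3.

80/3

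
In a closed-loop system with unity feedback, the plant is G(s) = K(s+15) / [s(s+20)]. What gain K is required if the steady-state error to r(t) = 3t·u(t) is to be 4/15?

15

System type = 1 (one pole at s=0).
K_v = lim_{s→0} s·G(s) = K·15 / (20) = 0.75·K.
e_ss = 3/K_v = 4/15 ⇒ K_v = 11.25 ⇒ K = 11.25/0.75 = 15.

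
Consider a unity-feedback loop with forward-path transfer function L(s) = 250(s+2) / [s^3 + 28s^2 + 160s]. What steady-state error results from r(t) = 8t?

The denominator has no term below 160s — 1 pole at s=0, type 1.
K_v = lim_{s→0} s·L(s) = 250·2 / 160 = 3.125.
e_ss = 8/K_v = 8/3.125 = 2.56.

2.56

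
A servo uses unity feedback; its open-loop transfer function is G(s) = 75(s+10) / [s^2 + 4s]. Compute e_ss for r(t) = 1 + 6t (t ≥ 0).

Lowest-order denominator term is 4s, so the open loop has 1 pole at the origin → type 1 system. Treating each term separately:
  • 1: tracked with zero error.
  • 6t: e_ss = 6/K_v with K_v=187.5 → 0.032.
Total e_ss = 0.032.

0.032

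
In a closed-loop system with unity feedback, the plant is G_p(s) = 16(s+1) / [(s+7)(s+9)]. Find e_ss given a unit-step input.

63/79

No free integrators in G_p(s): this is a type 0 system.
K_p = lim_{s→0} G_p(s) = 16·1 / (7·9) = 16/63.
e_ss = 1/(1 + K_p) = 1/(79/63) = 63/79.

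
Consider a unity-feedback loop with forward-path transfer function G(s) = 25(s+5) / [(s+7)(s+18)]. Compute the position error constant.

125/126

G(s) has no factors of s in the denominator, so the system is type 0.
K_p = lim_{s→0} G(s) = 25·5 / (7·18) = 125/126.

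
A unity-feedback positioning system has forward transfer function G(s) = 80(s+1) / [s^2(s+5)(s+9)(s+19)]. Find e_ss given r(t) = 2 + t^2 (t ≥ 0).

21.375

The open loop has two poles at the origin → type 2 system. Treating each term separately:
  • 2: tracked with zero error.
  • t^2: e_ss = 2/K_a with K_a=16/171 → 21.375.
Total e_ss = 21.375.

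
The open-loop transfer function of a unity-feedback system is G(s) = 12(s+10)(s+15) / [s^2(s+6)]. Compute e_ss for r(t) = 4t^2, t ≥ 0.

The open loop has two poles at the origin → type 2 system.
K_a = lim_{s→0} s^2·G(s) = 12·10·15 / (6) = 300.
r(t) = 4t^2 gives R(s) = 8/s^3.
e_ss = 8/K_a = 8/300 = 2/75.

2/75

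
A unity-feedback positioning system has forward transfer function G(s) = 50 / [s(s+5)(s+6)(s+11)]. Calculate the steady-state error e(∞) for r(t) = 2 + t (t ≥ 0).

6.6

System type = 1 (one pole at s=0). Treating each term separately:
  • 2: tracked with zero error.
  • t: e_ss = 1/K_v with K_v=5/33 → 6.6.
Total e_ss = 6.6.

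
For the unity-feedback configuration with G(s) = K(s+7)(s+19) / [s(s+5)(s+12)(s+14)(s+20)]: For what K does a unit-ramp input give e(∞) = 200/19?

12

G(s) has one factor of s in the denominator, so the system is type 1.
K_v = lim_{s→0} s·G(s) = K·7·19 / (5·12·14·20) = (19/2400)·K.
e_ss = 1/K_v = 200/19 ⇒ K_v = 0.095 ⇒ K = 0.095/(19/2400) = 12.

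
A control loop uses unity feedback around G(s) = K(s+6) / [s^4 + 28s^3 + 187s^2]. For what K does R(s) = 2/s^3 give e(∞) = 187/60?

The denominator has no term below 187s^2 — 2 poles at s=0, type 2.
K_a = lim_{s→0} s^2·G(s) = K·6 / 187 = (6/187)·K.
e_ss = 2/K_a = 187/60 ⇒ K_a = 120/187 ⇒ K = (120/187)/(6/187) = 20.

20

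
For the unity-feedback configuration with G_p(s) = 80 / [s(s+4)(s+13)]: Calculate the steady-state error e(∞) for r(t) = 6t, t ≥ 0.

3.9

One free integrator in G_p(s): this is a type 1 system.
K_v = lim_{s→0} s·G_p(s) = 80 / (4·13) = 20/13.
e_ss = 6/K_v = 6/(20/13) = 3.9.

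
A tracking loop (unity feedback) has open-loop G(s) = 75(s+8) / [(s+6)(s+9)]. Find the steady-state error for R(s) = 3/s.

G(s) has no factors of s in the denominator, so the system is type 0.
K_p = lim_{s→0} G(s) = 75·8 / (6·9) = 100/9.
e_ss = 3/(1 + K_p) = 3/(109/9) = 27/109.

27/109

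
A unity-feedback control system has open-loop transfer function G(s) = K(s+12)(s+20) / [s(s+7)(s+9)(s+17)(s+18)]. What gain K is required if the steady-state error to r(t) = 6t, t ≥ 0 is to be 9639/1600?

80

One free integrator in G(s): this is a type 1 system.
K_v = lim_{s→0} s·G(s) = K·12·20 / (7·9·17·18) = (40/3213)·K.
e_ss = 6/K_v = 9639/1600 ⇒ K_v = 3200/3213 ⇒ K = (3200/3213)/(40/3213) = 80.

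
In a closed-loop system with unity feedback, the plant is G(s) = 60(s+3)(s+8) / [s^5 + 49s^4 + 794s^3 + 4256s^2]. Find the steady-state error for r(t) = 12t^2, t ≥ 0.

1064/15

The denominator has no term below 4256s^2 — 2 poles at s=0, type 2.
K_a = lim_{s→0} s^2·G(s) = 60·3·8 / 4256 = 45/133.
r(t) = 12t^2 gives R(s) = 24/s^3.
e_ss = 24/K_a = 24/(45/133) = 1064/15.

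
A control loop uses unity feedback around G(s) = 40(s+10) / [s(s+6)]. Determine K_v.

200/3

The open loop has one pole at the origin → type 1 system.
K_v = lim_{s→0} s·G(s) = 40·10 / (6) = 200/3.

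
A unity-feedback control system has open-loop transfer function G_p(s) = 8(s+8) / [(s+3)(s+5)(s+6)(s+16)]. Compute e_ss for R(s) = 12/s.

No free integrators in G_p(s): this is a type 0 system.
K_p = lim_{s→0} G_p(s) = 8·8 / (3·5·6·16) = 2/45.
e_ss = 12/(1 + K_p) = 12/(47/45) = 540/47.

540/47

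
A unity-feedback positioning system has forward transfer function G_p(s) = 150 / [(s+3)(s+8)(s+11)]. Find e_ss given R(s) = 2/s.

88/69

No free integrators in G_p(s): this is a type 0 system.
K_p = lim_{s→0} G_p(s) = 150 / (3·8·11) = 25/44.
e_ss = 2/(1 + K_p) = 2/(69/44) = 88/69.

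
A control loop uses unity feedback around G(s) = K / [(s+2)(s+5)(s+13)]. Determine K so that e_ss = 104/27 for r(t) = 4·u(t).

5

The open loop has no poles at the origin → type 0 system.
K_p = lim_{s→0} G(s) = K / (2·5·13) = (1/130)·K.
e_ss = 4/(1 + K_p) = 104/27 ⇒ 1 + (1/130)·K = 27/26 ⇒ K = 5.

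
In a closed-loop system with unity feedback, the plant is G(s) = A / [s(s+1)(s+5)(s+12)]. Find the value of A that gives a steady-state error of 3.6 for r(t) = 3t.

50

System type = 1 (one pole at s=0).
K_v = lim_{s→0} s·G(s) = A / (1·5·12) = (1/60)·A.
e_ss = 3/K_v = 3.6 ⇒ K_v = 5/6 ⇒ A = (5/6)/(1/60) = 50.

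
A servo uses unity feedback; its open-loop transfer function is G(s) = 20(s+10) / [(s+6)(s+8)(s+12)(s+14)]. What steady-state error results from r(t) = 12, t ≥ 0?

No free integrators in G(s): this is a type 0 system.
K_p = lim_{s→0} G(s) = 20·10 / (6·8·12·14) = 25/1008.
e_ss = 12/(1 + K_p) = 12/(1033/1008) = 12096/1033.

12096/1033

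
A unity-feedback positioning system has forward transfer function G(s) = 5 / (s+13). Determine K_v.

0

G(s) has no factors of s in the denominator, so the system is type 0.
K_v = lim_{s→0} s·G(s) = 0 (the extra factor of s kills the finite limit).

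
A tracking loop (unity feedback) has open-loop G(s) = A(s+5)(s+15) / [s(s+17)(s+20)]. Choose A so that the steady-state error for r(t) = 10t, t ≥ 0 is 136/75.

25

G(s) has one factor of s in the denominator, so the system is type 1.
K_v = lim_{s→0} s·G(s) = A·5·15 / (17·20) = (15/68)·A.
e_ss = 10/K_v = 136/75 ⇒ K_v = 375/68 ⇒ A = (375/68)/(15/68) = 25.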